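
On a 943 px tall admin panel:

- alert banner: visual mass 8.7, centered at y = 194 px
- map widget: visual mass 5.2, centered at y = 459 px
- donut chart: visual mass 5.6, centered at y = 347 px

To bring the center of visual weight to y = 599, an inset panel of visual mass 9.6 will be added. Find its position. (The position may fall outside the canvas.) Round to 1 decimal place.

y ≈ 1188.9

With the inset panel, Σw becomes 8.7 + 5.2 + 5.6 + 9.6 = 29.1.
y: need Σw·y = 29.1·599 = 17430.9. Existing = 8.7·194 + 5.2·459 + 5.6·347 = 6017.8. Remainder 11413.1 / 9.6 ≈ 1188.86.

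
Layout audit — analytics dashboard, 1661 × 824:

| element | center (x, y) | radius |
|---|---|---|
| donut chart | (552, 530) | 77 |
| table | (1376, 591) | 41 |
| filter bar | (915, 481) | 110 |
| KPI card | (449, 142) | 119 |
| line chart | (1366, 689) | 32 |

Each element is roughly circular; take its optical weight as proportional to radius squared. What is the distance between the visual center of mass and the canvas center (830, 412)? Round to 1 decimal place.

≈ 139.2

Weights ∝ r²: donut chart 77² = 5929, table 41² = 1681, filter bar 110² = 12100, KPI card 119² = 14161, line chart 32² = 1024; Σw = 34895.
x: (5929·552 + 1681·1376 + 12100·915 + 14161·449 + 1024·1366) / 34895 = 24414437 / 34895 ≈ 699.65
y: (5929·530 + 1681·591 + 12100·481 + 14161·142 + 1024·689) / 34895 = 12672339 / 34895 ≈ 363.16
From (830, 412): dx = -130.35, dy = -48.84, so the distance is √(dx²+dy²) ≈ 139.20.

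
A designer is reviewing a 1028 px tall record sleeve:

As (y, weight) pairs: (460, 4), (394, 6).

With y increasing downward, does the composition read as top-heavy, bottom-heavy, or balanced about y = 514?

Total weight = 4 + 6 = 10.
y-moment: 4·460 + 6·394 = 4204; centroid 4204/10 ≈ 420.40.
420.4 vs midline 514 → top-heavy.

top-heavy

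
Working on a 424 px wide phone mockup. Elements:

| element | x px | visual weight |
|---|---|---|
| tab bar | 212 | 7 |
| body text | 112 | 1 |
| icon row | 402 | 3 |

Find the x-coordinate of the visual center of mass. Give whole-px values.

x ≈ 255

Weights sum to 7 + 1 + 3 = 11.
Σw·x = 7·212 + 1·112 + 3·402 = 2802, so x̄ = 2802/11 ≈ 254.73.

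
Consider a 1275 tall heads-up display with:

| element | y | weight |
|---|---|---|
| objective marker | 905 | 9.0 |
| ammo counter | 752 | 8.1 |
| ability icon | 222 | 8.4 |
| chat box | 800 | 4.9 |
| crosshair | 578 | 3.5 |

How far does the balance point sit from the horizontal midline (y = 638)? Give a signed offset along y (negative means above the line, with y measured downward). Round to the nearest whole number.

Σw = 9.0 + 8.1 + 8.4 + 4.9 + 3.5 = 33.9.
y-moment: 9.0·905 + 8.1·752 + 8.4·222 + 4.9·800 + 3.5·578 = 22044.0; centroid 22044.0/33.9 ≈ 650.27.
Offset from y = 638: 650.27 − 638 ≈ 12.27.

≈ 12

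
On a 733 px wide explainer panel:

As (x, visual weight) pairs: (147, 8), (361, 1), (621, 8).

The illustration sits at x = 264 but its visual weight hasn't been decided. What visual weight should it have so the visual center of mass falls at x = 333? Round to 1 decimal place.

Known weights sum to 8 + 1 + 8 = 17; their moment is 8·147 + 1·361 + 8·621 = 6505.
Set Σw·x/Σw = 333: (6505 + 264w) = 333·(17 + w).
Rearranging, w·(264 − 333) = 333·17 − 6505 = -844, so w ≈ -844/-69 = 12.23.

w ≈ 12.2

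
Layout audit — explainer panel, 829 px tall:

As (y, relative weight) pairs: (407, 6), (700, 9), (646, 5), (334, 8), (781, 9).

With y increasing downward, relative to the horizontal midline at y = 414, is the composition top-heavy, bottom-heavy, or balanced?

bottom-heavy

Weights sum to 6 + 9 + 5 + 8 + 9 = 37.
y: (6·407 + 9·700 + 5·646 + 8·334 + 9·781) / 37 = 21673 / 37 ≈ 585.76
Since 585.8 is below (larger y than) 414, the composition reads bottom-heavy.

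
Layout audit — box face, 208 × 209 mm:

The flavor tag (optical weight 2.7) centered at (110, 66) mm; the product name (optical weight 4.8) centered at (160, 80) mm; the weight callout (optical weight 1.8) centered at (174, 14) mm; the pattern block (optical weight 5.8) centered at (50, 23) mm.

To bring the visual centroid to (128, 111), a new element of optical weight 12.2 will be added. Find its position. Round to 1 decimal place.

New total weight: (2.7 + 4.8 + 1.8 + 5.8) + 12.2 = 27.3.
x: need Σw·x = 27.3·128 = 3494.4. Existing = 2.7·110 + 4.8·160 + 1.8·174 + 5.8·50 = 1668.2. Remainder 1826.2 / 12.2 ≈ 149.69.
y: need Σw·y = 27.3·111 = 3030.3. Existing = 2.7·66 + 4.8·80 + 1.8·14 + 5.8·23 = 720.8. Remainder 2309.5 / 12.2 ≈ 189.30.

(149.7, 189.3)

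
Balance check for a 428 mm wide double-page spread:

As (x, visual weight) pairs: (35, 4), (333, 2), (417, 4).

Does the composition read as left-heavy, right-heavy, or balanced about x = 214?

Σw = 4 + 2 + 4 = 10.
Σw·x = 4·35 + 2·333 + 4·417 = 2474, so x̄ = 2474/10 ≈ 247.40.
247.4 vs midline 214 → right-heavy.

right-heavy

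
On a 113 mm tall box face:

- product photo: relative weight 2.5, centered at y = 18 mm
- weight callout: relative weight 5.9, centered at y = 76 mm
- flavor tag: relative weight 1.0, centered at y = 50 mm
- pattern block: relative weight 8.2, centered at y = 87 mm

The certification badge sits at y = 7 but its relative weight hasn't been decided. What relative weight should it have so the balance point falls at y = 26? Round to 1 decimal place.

Fixed elements: Σw = 2.5 + 5.9 + 1.0 + 8.2 = 17.6, Σw·y = 2.5·18 + 5.9·76 + 1.0·50 + 8.2·87 = 1256.8.
Set Σw·y/Σw = 26: (1256.8 + 7w) = 26·(17.6 + w).
So w = (26·17.6 − 1256.8)/(7 − 26) = -799.2/-19 ≈ 42.06.

w ≈ 42.1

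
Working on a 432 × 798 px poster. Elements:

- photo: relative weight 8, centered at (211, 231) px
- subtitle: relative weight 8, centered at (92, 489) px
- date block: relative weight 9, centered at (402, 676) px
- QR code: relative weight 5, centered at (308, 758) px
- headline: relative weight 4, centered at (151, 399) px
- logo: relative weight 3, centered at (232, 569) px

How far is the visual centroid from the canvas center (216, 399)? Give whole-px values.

≈ 115 px

Σw = 8 + 8 + 9 + 5 + 4 + 3 = 37.
x: (8·211 + 8·92 + 9·402 + 5·308 + 4·151 + 3·232) / 37 = 8882 / 37 ≈ 240.05
y: (8·231 + 8·489 + 9·676 + 5·758 + 4·399 + 3·569) / 37 = 18937 / 37 ≈ 511.81
Offset from (216, 399): Δx ≈ 24.05, Δy ≈ 112.81; distance = √(Δx² + Δy²) ≈ 115.35.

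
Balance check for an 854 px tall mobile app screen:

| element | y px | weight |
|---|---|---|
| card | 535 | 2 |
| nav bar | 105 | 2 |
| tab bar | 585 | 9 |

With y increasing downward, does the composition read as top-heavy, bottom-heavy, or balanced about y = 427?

Total weight = 2 + 2 + 9 = 13.
y: (2·535 + 2·105 + 9·585) / 13 = 6545 / 13 ≈ 503.46
503.5 lies below (larger y than) the midline 427, so the layout is bottom-heavy.

bottom-heavy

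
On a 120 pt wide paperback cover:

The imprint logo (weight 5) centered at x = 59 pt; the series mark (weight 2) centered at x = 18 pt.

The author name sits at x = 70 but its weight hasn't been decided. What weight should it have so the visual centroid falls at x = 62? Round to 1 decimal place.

Fixed elements: Σw = 5 + 2 = 7, Σw·x = 5·59 + 2·18 = 331.
Balance at x = 62 requires (331 + w·70) / (7 + w) = 62.
Solving: w = (62·7 − 331) / (70 − 62) = 103 / 8 ≈ 12.88.

w ≈ 12.9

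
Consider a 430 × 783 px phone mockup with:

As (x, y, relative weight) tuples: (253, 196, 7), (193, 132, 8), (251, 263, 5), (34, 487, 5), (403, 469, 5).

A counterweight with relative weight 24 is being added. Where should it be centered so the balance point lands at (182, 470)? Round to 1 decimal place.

(128.0, 702.4)

New total weight: (7 + 8 + 5 + 5 + 5) + 24 = 54.
Along x: (6755 + 24·x) / 54 = 182 (existing moment 7·253 + 8·193 + 5·251 + 5·34 + 5·403 = 6755) ⇒ x = (9828 − 6755) / 24 ≈ 128.04.
Along y: (8523 + 24·y) / 54 = 470 (existing moment 7·196 + 8·132 + 5·263 + 5·487 + 5·469 = 8523) ⇒ y = (25380 − 8523) / 24 ≈ 702.38.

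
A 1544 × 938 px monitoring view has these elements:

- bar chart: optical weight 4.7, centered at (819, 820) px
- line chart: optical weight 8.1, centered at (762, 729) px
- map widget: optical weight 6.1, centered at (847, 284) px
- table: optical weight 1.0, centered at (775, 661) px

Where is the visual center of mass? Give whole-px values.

(802, 611)

Total weight = 4.7 + 8.1 + 6.1 + 1.0 = 19.9.
x: (4.7·819 + 8.1·762 + 6.1·847 + 1.0·775) / 19.9 = 15963.2 / 19.9 ≈ 802.17
y: (4.7·820 + 8.1·729 + 6.1·284 + 1.0·661) / 19.9 = 12152.3 / 19.9 ≈ 610.67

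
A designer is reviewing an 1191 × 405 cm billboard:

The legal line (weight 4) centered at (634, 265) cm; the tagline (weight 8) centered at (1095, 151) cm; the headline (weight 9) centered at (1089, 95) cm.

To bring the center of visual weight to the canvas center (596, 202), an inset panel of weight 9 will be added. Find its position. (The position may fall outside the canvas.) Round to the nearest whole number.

(-357, 326)

After adding the inset panel, total weight = 4 + 8 + 9 + 9 = 30.
Along x: (21097 + 9·x) / 30 = 596 (existing moment 4·634 + 8·1095 + 9·1089 = 21097) ⇒ x = (17880 − 21097) / 9 ≈ -357.44.
Along y: (3123 + 9·y) / 30 = 202 (existing moment 4·265 + 8·151 + 9·95 = 3123) ⇒ y = (6060 − 3123) / 9 ≈ 326.33.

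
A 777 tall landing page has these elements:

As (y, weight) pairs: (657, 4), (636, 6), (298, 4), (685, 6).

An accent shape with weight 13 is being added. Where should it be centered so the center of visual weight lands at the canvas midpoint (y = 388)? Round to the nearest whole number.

New total weight: (4 + 6 + 4 + 6) + 13 = 33.
y: need Σw·y = 33·388 = 12804. Existing = 4·657 + 6·636 + 4·298 + 6·685 = 11746. Remainder 1058 / 13 ≈ 81.38.

y ≈ 81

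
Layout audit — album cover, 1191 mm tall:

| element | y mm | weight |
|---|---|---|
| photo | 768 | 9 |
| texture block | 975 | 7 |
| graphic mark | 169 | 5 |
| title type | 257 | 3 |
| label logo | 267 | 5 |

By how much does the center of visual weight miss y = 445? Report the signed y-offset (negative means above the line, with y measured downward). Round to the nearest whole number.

Total weight = 9 + 7 + 5 + 3 + 5 = 29.
y: (9·768 + 7·975 + 5·169 + 3·257 + 5·267) / 29 = 16688 / 29 ≈ 575.45
Difference: 575.45 − 445 ≈ 130.45.

≈ 130 mm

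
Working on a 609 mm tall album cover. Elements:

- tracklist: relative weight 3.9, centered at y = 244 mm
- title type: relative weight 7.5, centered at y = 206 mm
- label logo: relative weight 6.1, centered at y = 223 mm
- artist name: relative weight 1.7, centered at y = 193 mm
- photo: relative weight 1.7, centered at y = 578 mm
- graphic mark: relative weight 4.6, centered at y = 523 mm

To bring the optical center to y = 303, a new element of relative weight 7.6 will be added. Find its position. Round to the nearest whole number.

y ≈ 323

New total weight: (3.9 + 7.5 + 6.1 + 1.7 + 1.7 + 4.6) + 7.6 = 33.1.
y: need Σw·y = 33.1·303 = 10029.3. Existing = 3.9·244 + 7.5·206 + 6.1·223 + 1.7·193 + 1.7·578 + 4.6·523 = 7573.4. Remainder 2455.9 / 7.6 ≈ 323.14.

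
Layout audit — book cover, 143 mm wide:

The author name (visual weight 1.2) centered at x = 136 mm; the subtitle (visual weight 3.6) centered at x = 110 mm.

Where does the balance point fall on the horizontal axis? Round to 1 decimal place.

x ≈ 116.5

Weights sum to 1.2 + 3.6 = 4.8.
Σw·x = 1.2·136 + 3.6·110 = 559.2, so x̄ = 559.2/4.8 ≈ 116.50.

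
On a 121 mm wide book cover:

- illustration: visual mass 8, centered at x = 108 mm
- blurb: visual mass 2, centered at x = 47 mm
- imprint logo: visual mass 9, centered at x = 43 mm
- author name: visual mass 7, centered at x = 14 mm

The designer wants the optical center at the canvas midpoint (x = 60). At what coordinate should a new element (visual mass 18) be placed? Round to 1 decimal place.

x ≈ 66.5

After adding the new element, total weight = 8 + 2 + 9 + 7 + 18 = 44.
x: target moment 44×60 = 2640; current 8·108 + 2·47 + 9·43 + 7·14 = 1443; the new element supplies 1197, so x = 1197/18 ≈ 66.50.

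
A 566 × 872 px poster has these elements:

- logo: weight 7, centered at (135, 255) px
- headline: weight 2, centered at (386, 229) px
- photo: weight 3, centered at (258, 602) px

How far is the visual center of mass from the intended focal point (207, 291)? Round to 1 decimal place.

≈ 46.4 px

Weights sum to 7 + 2 + 3 = 12.
x: (7·135 + 2·386 + 3·258) / 12 = 2491 / 12 ≈ 207.58
y: (7·255 + 2·229 + 3·602) / 12 = 4049 / 12 ≈ 337.42
Relative to (207, 291): Δ = (0.58, 46.42); |Δ| = √(0.58² + 46.42²) ≈ 46.42.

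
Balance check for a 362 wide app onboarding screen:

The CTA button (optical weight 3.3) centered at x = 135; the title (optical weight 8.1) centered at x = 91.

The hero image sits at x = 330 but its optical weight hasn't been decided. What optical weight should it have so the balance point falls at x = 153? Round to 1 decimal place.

Fixed elements: Σw = 3.3 + 8.1 = 11.4, Σw·x = 3.3·135 + 8.1·91 = 1182.6.
Balance at x = 153 requires (1182.6 + w·330) / (11.4 + w) = 153.
Solving: w = (153·11.4 − 1182.6) / (330 − 153) = 561.6 / 177 ≈ 3.17.

w ≈ 3.2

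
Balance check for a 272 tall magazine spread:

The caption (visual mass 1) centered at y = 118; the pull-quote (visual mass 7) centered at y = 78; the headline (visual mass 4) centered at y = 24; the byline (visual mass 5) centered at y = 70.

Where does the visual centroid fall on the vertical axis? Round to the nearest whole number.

y ≈ 65

Total weight = 1 + 7 + 4 + 5 = 17.
Σw·y = 1·118 + 7·78 + 4·24 + 5·70 = 1110, so ȳ = 1110/17 ≈ 65.29.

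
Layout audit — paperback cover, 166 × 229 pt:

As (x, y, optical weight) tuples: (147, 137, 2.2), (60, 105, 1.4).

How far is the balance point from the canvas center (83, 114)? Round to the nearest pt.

Σw = 2.2 + 1.4 = 3.6.
x: (2.2·147 + 1.4·60) / 3.6 = 407.4 / 3.6 ≈ 113.17
y: (2.2·137 + 1.4·105) / 3.6 = 448.4 / 3.6 ≈ 124.56
From (83, 114): dx = 30.17, dy = 10.56, so the distance is √(dx²+dy²) ≈ 31.96.

≈ 32 pt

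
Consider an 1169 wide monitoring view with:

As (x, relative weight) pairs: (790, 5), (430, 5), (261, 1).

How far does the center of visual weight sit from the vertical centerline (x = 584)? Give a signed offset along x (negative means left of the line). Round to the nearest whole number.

Σw = 5 + 5 + 1 = 11.
x: (5·790 + 5·430 + 1·261) / 11 = 6361 / 11 ≈ 578.27
Offset from x = 584: 578.27 − 584 ≈ -5.73.

≈ -6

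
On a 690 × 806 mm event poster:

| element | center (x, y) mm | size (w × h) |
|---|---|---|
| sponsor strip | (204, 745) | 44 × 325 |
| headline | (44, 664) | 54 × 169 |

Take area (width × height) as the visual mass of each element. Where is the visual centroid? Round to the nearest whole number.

Areas: sponsor strip 44·325 = 14300, headline 54·169 = 9126. Total weight = 23426.
x: (14300·204 + 9126·44) / 23426 = 3318744 / 23426 ≈ 141.67
y: (14300·745 + 9126·664) / 23426 = 16713164 / 23426 ≈ 713.45

(142, 713)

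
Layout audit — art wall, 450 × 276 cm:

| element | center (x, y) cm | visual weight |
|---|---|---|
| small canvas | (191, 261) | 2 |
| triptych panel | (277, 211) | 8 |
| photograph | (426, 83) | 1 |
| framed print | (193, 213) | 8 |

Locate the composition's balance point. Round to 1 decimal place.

(240.4, 210.4)

Σw = 2 + 8 + 1 + 8 = 19.
x: (2·191 + 8·277 + 1·426 + 8·193) / 19 = 4568 / 19 ≈ 240.42
y: (2·261 + 8·211 + 1·83 + 8·213) / 19 = 3997 / 19 ≈ 210.37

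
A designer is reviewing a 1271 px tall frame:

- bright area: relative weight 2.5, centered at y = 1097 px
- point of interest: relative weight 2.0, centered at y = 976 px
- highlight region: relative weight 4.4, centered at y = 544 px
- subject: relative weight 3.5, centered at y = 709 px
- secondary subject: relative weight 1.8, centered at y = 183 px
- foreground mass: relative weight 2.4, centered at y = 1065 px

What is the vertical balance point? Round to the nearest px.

y ≈ 750

Weights sum to 2.5 + 2.0 + 4.4 + 3.5 + 1.8 + 2.4 = 16.6.
Σw·y = 2.5·1097 + 2.0·976 + 4.4·544 + 3.5·709 + 1.8·183 + 2.4·1065 = 12455.0, so ȳ = 12455.0/16.6 ≈ 750.30.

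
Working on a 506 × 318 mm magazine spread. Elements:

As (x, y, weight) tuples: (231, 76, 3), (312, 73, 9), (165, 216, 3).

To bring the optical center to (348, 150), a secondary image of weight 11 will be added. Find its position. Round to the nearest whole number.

New total weight: (3 + 9 + 3) + 11 = 26.
Along x: (3996 + 11·x) / 26 = 348 (existing moment 3·231 + 9·312 + 3·165 = 3996) ⇒ x = (9048 − 3996) / 11 ≈ 459.27.
Along y: (1533 + 11·y) / 26 = 150 (existing moment 3·76 + 9·73 + 3·216 = 1533) ⇒ y = (3900 − 1533) / 11 ≈ 215.18.

(459, 215)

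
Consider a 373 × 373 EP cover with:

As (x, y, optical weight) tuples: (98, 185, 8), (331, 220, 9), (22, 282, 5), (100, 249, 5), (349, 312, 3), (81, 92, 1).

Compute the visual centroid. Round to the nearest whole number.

(177, 230)

Weights sum to 8 + 9 + 5 + 5 + 3 + 1 = 31.
x: (8·98 + 9·331 + 5·22 + 5·100 + 3·349 + 1·81) / 31 = 5501 / 31 ≈ 177.45
y: (8·185 + 9·220 + 5·282 + 5·249 + 3·312 + 1·92) / 31 = 7143 / 31 ≈ 230.42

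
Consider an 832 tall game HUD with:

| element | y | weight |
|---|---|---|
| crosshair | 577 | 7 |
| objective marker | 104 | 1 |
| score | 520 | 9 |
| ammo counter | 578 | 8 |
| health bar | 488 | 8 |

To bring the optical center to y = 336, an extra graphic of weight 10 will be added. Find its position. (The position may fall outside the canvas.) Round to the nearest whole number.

y ≈ -290

After adding the extra graphic, total weight = 7 + 1 + 9 + 8 + 8 + 10 = 43.
Along y: (17351 + 10·y) / 43 = 336 (existing moment 7·577 + 1·104 + 9·520 + 8·578 + 8·488 = 17351) ⇒ y = (14448 − 17351) / 10 ≈ -290.30.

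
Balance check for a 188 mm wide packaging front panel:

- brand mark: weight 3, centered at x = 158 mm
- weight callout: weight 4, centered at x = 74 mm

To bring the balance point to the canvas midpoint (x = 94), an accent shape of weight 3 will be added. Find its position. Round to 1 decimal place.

x ≈ 56.7

With the accent shape, Σw becomes 3 + 4 + 3 = 10.
x: need Σw·x = 10·94 = 940. Existing = 3·158 + 4·74 = 770. Remainder 170 / 3 ≈ 56.67.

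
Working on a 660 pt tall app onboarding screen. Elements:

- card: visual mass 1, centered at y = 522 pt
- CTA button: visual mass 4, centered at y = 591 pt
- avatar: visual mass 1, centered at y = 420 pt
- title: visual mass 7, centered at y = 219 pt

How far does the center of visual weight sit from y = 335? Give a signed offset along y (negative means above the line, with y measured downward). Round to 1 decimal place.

Σw = 1 + 4 + 1 + 7 = 13.
y: (1·522 + 4·591 + 1·420 + 7·219) / 13 = 4839 / 13 ≈ 372.23
Against y = 335, that's 372.23 − 335 = 37.23.

≈ 37.2 pt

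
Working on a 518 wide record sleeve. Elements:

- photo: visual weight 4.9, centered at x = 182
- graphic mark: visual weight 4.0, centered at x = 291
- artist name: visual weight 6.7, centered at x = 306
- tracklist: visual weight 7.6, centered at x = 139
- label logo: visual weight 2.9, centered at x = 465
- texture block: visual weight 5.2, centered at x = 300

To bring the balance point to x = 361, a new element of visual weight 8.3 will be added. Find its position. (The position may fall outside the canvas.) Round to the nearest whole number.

x ≈ 750

With the new element, Σw becomes 4.9 + 4.0 + 6.7 + 7.6 + 2.9 + 5.2 + 8.3 = 39.6.
x: target moment 39.6×361 = 14295.6; current 4.9·182 + 4.0·291 + 6.7·306 + 7.6·139 + 2.9·465 + 5.2·300 = 8070.9; the new element supplies 6224.7, so x = 6224.7/8.3 ≈ 749.96.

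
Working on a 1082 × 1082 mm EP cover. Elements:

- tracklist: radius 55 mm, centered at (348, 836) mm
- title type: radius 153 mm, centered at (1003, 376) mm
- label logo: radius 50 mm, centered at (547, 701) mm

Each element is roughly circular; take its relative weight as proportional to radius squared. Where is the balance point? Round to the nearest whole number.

(895, 452)

Weights ∝ r²: tracklist 55² = 3025, title type 153² = 23409, label logo 50² = 2500; Σw = 28934.
x-moment: 3025·348 + 23409·1003 + 2500·547 = 25899427; centroid 25899427/28934 ≈ 895.12.
y-moment: 3025·836 + 23409·376 + 2500·701 = 13083184; centroid 13083184/28934 ≈ 452.17.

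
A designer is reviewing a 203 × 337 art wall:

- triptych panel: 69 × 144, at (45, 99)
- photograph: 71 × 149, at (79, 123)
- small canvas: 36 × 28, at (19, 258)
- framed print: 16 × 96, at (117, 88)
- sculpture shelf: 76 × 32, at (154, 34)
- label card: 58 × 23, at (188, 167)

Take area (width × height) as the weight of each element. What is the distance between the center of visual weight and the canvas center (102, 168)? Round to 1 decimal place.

≈ 61.4

Areas: triptych panel 69·144 = 9936, photograph 71·149 = 10579, small canvas 36·28 = 1008, framed print 16·96 = 1536, sculpture shelf 76·32 = 2432, label card 58·23 = 1334. Total weight = 26825.
Σw·x = 2107045; x̄ = 2107045/26825 ≈ 78.55.
Σw·y = 2985579; ȳ = 2985579/26825 ≈ 111.30.
From (102, 168): dx = -23.45, dy = -56.70, so the distance is √(dx²+dy²) ≈ 61.36.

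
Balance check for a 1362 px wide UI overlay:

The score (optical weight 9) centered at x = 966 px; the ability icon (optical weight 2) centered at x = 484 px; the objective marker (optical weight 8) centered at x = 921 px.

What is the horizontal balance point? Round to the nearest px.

Weights sum to 9 + 2 + 8 = 19.
x: (9·966 + 2·484 + 8·921) / 19 = 17030 / 19 ≈ 896.32

x ≈ 896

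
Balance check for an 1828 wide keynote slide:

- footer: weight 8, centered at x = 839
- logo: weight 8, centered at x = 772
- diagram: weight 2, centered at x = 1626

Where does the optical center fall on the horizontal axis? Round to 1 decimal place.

Weights sum to 8 + 8 + 2 = 18.
x: (8·839 + 8·772 + 2·1626) / 18 = 16140 / 18 ≈ 896.67

x ≈ 896.7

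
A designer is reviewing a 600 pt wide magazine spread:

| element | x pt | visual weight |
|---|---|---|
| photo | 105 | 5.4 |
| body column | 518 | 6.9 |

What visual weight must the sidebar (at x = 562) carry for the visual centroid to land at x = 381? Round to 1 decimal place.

Known weights sum to 5.4 + 6.9 = 12.3; their moment is 5.4·105 + 6.9·518 = 4141.2.
For the centroid to hit 381: (4141.2 + w·562) / (12.3 + w) = 381.
So w = (381·12.3 − 4141.2)/(562 − 381) = 545.1/181 ≈ 3.01.

w ≈ 3.0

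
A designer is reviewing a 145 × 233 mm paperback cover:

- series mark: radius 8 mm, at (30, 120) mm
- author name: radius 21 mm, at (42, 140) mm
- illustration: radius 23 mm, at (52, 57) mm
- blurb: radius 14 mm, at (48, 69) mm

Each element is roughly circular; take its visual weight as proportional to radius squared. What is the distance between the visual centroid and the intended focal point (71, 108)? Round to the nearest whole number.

r² weights: series mark 8² = 64, author name 21² = 441, illustration 23² = 529, blurb 14² = 196. Total = 1230.
x-moment: 64·30 + 441·42 + 529·52 + 196·48 = 57358; centroid 57358/1230 ≈ 46.63.
y-moment: 64·120 + 441·140 + 529·57 + 196·69 = 113097; centroid 113097/1230 ≈ 91.95.
Offset from (71, 108): Δx ≈ -24.37, Δy ≈ -16.05; distance = √(Δx² + Δy²) ≈ 29.18.

≈ 29 mm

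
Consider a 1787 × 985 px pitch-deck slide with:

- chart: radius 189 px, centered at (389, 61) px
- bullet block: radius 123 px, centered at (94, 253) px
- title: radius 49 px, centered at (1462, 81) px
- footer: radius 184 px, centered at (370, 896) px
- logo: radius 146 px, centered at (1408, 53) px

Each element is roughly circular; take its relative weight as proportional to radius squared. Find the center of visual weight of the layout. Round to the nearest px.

(566, 347)

Weights ∝ r²: chart 189² = 35721, bullet block 123² = 15129, title 49² = 2401, footer 184² = 33856, logo 146² = 21316; Σw = 108423.
Σw·x = 35721·389 + 15129·94 + 2401·1462 + 33856·370 + 21316·1408 = 61367505, so x̄ = 61367505/108423 ≈ 566.00.
Σw·y = 35721·61 + 15129·253 + 2401·81 + 33856·896 + 21316·53 = 37665823, so ȳ = 37665823/108423 ≈ 347.40.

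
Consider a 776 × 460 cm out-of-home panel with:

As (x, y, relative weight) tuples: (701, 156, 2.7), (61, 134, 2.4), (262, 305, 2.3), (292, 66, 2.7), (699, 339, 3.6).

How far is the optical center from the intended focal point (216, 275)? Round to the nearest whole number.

≈ 228 cm

Total weight = 2.7 + 2.4 + 2.3 + 2.7 + 3.6 = 13.7.
x: (2.7·701 + 2.4·61 + 2.3·262 + 2.7·292 + 3.6·699) / 13.7 = 5946.5 / 13.7 ≈ 434.05
y: (2.7·156 + 2.4·134 + 2.3·305 + 2.7·66 + 3.6·339) / 13.7 = 2842.9 / 13.7 ≈ 207.51
Relative to (216, 275): Δ = (218.05, -67.49); |Δ| = √(218.05² + -67.49²) ≈ 228.26.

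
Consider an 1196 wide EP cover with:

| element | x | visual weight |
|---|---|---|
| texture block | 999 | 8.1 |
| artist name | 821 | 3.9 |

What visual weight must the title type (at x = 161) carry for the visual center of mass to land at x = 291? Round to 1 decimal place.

Fixed elements: Σw = 8.1 + 3.9 = 12.0, Σw·x = 8.1·999 + 3.9·821 = 11293.8.
Set Σw·x/Σw = 291: (11293.8 + 161w) = 291·(12.0 + w).
Solving: w = (291·12.0 − 11293.8) / (161 − 291) = -7801.8 / -130 ≈ 60.01.

w ≈ 60.0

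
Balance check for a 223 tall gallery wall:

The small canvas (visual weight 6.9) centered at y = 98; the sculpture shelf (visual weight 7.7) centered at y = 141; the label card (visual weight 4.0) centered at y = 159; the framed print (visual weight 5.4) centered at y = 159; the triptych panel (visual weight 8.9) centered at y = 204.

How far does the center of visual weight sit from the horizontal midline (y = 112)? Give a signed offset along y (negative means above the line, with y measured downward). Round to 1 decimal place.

Σw = 6.9 + 7.7 + 4.0 + 5.4 + 8.9 = 32.9.
y: (6.9·98 + 7.7·141 + 4.0·159 + 5.4·159 + 8.9·204) / 32.9 = 5072.1 / 32.9 ≈ 154.17
Offset from y = 112: 154.17 − 112 ≈ 42.17.

≈ 42.2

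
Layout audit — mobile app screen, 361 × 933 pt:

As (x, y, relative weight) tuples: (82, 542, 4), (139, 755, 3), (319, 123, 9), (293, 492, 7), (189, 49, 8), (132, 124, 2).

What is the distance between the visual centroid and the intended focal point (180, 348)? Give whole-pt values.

≈ 72 pt

Σw = 4 + 3 + 9 + 7 + 8 + 2 = 33.
Σw·x = 7443; x̄ = 7443/33 ≈ 225.55.
Σw·y = 9624; ȳ = 9624/33 ≈ 291.64.
Offset from (180, 348): Δx ≈ 45.55, Δy ≈ -56.36; distance = √(Δx² + Δy²) ≈ 72.47.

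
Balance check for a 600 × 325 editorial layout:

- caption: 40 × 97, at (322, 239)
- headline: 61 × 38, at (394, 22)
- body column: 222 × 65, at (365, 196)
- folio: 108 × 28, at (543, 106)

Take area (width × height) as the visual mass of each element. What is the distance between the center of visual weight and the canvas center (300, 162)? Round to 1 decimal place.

Areas → weights: caption 40·97 = 3880, headline 61·38 = 2318, body column 222·65 = 14430, folio 108·28 = 3024; Σw = 23652.
Σw·x = 3880·322 + 2318·394 + 14430·365 + 3024·543 = 9071634, so x̄ = 9071634/23652 ≈ 383.55.
Σw·y = 3880·239 + 2318·22 + 14430·196 + 3024·106 = 4127140, so ȳ = 4127140/23652 ≈ 174.49.
From (300, 162): dx = 83.55, dy = 12.49, so the distance is √(dx²+dy²) ≈ 84.48.

≈ 84.5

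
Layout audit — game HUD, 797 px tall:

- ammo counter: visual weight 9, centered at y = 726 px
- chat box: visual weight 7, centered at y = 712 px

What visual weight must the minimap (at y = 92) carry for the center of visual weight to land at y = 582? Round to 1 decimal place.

Fixed elements: Σw = 9 + 7 = 16, Σw·y = 9·726 + 7·712 = 11518.
For the centroid to hit 582: (11518 + w·92) / (16 + w) = 582.
So w = (582·16 − 11518)/(92 − 582) = -2206/-490 ≈ 4.50.

w ≈ 4.5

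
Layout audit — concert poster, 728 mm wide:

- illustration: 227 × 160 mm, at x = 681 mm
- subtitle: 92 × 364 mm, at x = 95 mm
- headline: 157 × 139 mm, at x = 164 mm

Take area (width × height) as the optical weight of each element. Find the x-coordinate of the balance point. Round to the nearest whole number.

Areas: illustration 227·160 = 36320, subtitle 92·364 = 33488, headline 157·139 = 21823. Total weight = 91631.
Σw·x = 36320·681 + 33488·95 + 21823·164 = 31494252, so x̄ = 31494252/91631 ≈ 343.71.

x ≈ 344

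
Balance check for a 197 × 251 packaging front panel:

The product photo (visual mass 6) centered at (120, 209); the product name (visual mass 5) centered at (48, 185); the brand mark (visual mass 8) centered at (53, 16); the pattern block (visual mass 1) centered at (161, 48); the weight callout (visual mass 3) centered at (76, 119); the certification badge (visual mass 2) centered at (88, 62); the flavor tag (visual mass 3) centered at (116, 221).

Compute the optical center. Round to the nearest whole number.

Total weight = 6 + 5 + 8 + 1 + 3 + 2 + 3 = 28.
Σw·x = 2297; x̄ = 2297/28 ≈ 82.04.
y: moment 3499 / weight 28 ≈ 124.96

(82, 125)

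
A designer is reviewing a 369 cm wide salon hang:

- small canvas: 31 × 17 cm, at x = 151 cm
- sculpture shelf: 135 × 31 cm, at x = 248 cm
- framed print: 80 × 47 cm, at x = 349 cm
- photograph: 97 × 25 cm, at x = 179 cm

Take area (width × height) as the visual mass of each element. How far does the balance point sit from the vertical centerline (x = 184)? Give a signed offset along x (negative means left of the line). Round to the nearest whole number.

≈ 79 cm

Areas → weights: small canvas 31·17 = 527, sculpture shelf 135·31 = 4185, framed print 80·47 = 3760, photograph 97·25 = 2425; Σw = 10897.
x: (527·151 + 4185·248 + 3760·349 + 2425·179) / 10897 = 2863772 / 10897 ≈ 262.80
Offset from x = 184: 262.80 − 184 ≈ 78.80.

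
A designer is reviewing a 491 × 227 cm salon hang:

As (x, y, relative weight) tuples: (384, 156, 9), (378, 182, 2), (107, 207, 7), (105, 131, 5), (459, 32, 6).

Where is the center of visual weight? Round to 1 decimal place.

(284.1, 140.1)

Σw = 9 + 2 + 7 + 5 + 6 = 29.
x: (9·384 + 2·378 + 7·107 + 5·105 + 6·459) / 29 = 8240 / 29 ≈ 284.14
y: (9·156 + 2·182 + 7·207 + 5·131 + 6·32) / 29 = 4064 / 29 ≈ 140.14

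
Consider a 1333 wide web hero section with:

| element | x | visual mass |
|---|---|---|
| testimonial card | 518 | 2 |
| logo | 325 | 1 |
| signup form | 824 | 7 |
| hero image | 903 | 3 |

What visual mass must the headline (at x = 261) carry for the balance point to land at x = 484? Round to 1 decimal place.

w ≈ 15.9

Existing Σw = 13 (2 + 1 + 7 + 3); existing moment 2·518 + 1·325 + 7·824 + 3·903 = 9838.
Set Σw·x/Σw = 484: (9838 + 261w) = 484·(13 + w).
Solving: w = (484·13 − 9838) / (261 − 484) = -3546 / -223 ≈ 15.90.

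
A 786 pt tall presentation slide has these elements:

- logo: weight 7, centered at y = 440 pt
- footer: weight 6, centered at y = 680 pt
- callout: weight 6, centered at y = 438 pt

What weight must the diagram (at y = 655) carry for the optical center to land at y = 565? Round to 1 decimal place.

w ≈ 10.5

Known weights sum to 7 + 6 + 6 = 19; their moment is 7·440 + 6·680 + 6·438 = 9788.
For the centroid to hit 565: (9788 + w·655) / (19 + w) = 565.
Rearranging, w·(655 − 565) = 565·19 − 9788 = 947, so w ≈ 947/90 = 10.52.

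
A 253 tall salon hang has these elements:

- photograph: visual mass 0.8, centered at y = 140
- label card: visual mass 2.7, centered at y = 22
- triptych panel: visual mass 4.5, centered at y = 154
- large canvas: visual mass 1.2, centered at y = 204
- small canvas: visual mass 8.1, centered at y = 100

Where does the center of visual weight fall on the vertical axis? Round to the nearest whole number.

y ≈ 111

Σw = 0.8 + 2.7 + 4.5 + 1.2 + 8.1 = 17.3.
Σw·y = 0.8·140 + 2.7·22 + 4.5·154 + 1.2·204 + 8.1·100 = 1919.2, so ȳ = 1919.2/17.3 ≈ 110.94.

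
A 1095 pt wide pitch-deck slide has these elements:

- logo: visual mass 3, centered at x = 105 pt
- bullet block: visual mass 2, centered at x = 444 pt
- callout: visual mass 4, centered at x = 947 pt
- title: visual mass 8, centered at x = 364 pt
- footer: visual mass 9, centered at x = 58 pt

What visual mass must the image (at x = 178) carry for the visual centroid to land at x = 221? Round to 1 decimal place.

Known weights sum to 3 + 2 + 4 + 8 + 9 = 26; their moment is 3·105 + 2·444 + 4·947 + 8·364 + 9·58 = 8425.
For the centroid to hit 221: (8425 + w·178) / (26 + w) = 221.
Solving: w = (221·26 − 8425) / (178 − 221) = -2679 / -43 ≈ 62.30.

w ≈ 62.3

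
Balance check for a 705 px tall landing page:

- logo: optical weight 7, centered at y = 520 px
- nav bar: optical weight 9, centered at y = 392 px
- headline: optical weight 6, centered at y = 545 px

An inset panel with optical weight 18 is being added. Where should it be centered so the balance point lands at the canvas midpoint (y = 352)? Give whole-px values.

After adding the inset panel, total weight = 7 + 9 + 6 + 18 = 40.
y: target moment 40×352 = 14080; current 7·520 + 9·392 + 6·545 = 10438; the inset panel supplies 3642, so y = 3642/18 ≈ 202.33.

y ≈ 202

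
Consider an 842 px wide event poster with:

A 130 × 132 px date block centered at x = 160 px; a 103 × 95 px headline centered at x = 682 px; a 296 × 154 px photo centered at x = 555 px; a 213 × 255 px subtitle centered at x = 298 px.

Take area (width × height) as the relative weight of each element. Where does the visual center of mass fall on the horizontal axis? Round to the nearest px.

Areas: date block 130·132 = 17160, headline 103·95 = 9785, photo 296·154 = 45584, subtitle 213·255 = 54315. Total weight = 126844.
x-moment: 17160·160 + 9785·682 + 45584·555 + 54315·298 = 50903960; centroid 50903960/126844 ≈ 401.31.

x ≈ 401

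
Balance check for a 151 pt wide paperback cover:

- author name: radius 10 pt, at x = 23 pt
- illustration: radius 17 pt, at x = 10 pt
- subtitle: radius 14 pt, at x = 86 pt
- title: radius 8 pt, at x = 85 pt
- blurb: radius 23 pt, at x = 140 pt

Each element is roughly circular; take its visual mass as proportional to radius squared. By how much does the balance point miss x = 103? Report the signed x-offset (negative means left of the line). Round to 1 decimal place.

≈ -16.8 pt

Weights ∝ r²: author name 10² = 100, illustration 17² = 289, subtitle 14² = 196, title 8² = 64, blurb 23² = 529; Σw = 1178.
x: (100·23 + 289·10 + 196·86 + 64·85 + 529·140) / 1178 = 101546 / 1178 ≈ 86.20
Difference: 86.20 − 103 ≈ -16.80.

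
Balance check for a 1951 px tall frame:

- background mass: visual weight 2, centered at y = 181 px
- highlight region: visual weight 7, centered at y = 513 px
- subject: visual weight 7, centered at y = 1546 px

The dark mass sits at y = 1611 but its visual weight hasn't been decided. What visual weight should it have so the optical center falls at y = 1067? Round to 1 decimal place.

Fixed elements: Σw = 2 + 7 + 7 = 16, Σw·y = 2·181 + 7·513 + 7·1546 = 14775.
Balance at y = 1067 requires (14775 + w·1611) / (16 + w) = 1067.
So w = (1067·16 − 14775)/(1611 − 1067) = 2297/544 ≈ 4.22.

w ≈ 4.2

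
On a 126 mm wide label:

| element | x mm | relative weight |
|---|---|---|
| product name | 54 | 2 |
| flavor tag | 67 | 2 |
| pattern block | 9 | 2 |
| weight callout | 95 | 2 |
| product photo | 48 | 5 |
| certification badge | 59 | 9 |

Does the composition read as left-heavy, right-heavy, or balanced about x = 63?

Weights sum to 2 + 2 + 2 + 2 + 5 + 9 = 22.
Σw·x = 2·54 + 2·67 + 2·9 + 2·95 + 5·48 + 9·59 = 1221, so x̄ = 1221/22 ≈ 55.50.
55.5 lies left of the midline 63, so the layout is left-heavy.

left-heavy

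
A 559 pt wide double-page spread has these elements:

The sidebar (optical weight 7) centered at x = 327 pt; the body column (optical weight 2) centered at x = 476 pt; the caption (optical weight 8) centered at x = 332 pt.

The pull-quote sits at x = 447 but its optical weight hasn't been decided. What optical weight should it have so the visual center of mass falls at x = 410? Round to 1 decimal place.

w ≈ 29.0

Fixed elements: Σw = 7 + 2 + 8 = 17, Σw·x = 7·327 + 2·476 + 8·332 = 5897.
For the centroid to hit 410: (5897 + w·447) / (17 + w) = 410.
Rearranging, w·(447 − 410) = 410·17 − 5897 = 1073, so w ≈ 1073/37 = 29.00.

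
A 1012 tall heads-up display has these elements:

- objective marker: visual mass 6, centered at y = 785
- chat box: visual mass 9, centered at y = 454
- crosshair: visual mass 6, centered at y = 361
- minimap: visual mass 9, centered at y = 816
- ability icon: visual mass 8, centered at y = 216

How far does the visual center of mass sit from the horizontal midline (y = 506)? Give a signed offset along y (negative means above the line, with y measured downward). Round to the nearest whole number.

Σw = 6 + 9 + 6 + 9 + 8 = 38.
Σw·y = 6·785 + 9·454 + 6·361 + 9·816 + 8·216 = 20034, so ȳ = 20034/38 ≈ 527.21.
Difference: 527.21 − 506 ≈ 21.21.

≈ 21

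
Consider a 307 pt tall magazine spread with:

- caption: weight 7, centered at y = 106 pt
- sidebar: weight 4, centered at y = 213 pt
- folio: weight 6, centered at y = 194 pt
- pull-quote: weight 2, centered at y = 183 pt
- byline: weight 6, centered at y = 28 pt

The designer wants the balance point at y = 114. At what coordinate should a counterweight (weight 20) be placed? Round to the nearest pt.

y ≈ 92

After adding the counterweight, total weight = 7 + 4 + 6 + 2 + 6 + 20 = 45.
Along y: (3292 + 20·y) / 45 = 114 (existing moment 7·106 + 4·213 + 6·194 + 2·183 + 6·28 = 3292) ⇒ y = (5130 − 3292) / 20 ≈ 91.90.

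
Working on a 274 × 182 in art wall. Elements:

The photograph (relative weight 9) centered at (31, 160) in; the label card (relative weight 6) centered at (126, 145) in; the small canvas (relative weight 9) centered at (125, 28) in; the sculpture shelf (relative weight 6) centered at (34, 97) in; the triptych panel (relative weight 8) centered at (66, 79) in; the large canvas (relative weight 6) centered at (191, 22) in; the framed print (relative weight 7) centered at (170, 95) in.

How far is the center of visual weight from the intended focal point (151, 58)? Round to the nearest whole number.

≈ 58 in

Weights sum to 9 + 6 + 9 + 6 + 8 + 6 + 7 = 51.
Σw·x = 5228; x̄ = 5228/51 ≈ 102.51.
Σw·y = 4573; ȳ = 4573/51 ≈ 89.67.
Offset from (151, 58): Δx ≈ -48.49, Δy ≈ 31.67; distance = √(Δx² + Δy²) ≈ 57.91.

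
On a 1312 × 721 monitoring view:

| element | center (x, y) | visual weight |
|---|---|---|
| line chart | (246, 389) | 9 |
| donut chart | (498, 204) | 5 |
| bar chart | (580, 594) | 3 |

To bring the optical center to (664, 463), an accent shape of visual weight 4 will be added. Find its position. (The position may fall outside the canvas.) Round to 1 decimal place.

With the accent shape, Σw becomes 9 + 5 + 3 + 4 = 21.
Along x: (6444 + 4·x) / 21 = 664 (existing moment 9·246 + 5·498 + 3·580 = 6444) ⇒ x = (13944 − 6444) / 4 ≈ 1875.00.
Along y: (6303 + 4·y) / 21 = 463 (existing moment 9·389 + 5·204 + 3·594 = 6303) ⇒ y = (9723 − 6303) / 4 ≈ 855.00.

(1875.0, 855.0)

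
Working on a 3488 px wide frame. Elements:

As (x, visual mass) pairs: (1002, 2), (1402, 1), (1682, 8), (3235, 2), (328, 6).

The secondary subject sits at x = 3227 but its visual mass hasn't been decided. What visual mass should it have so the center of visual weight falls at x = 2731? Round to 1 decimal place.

Existing Σw = 19 (2 + 1 + 8 + 2 + 6); existing moment 2·1002 + 1·1402 + 8·1682 + 2·3235 + 6·328 = 25300.
Set Σw·x/Σw = 2731: (25300 + 3227w) = 2731·(19 + w).
So w = (2731·19 − 25300)/(3227 − 2731) = 26589/496 ≈ 53.61.

w ≈ 53.6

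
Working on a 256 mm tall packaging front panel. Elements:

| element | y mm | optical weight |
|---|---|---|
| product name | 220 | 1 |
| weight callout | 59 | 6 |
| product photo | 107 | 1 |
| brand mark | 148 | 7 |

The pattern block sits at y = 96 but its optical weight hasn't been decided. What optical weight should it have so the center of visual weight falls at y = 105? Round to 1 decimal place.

w ≈ 15.8

Known weights sum to 1 + 6 + 1 + 7 = 15; their moment is 1·220 + 6·59 + 1·107 + 7·148 = 1717.
For the centroid to hit 105: (1717 + w·96) / (15 + w) = 105.
Rearranging, w·(96 − 105) = 105·15 − 1717 = -142, so w ≈ -142/-9 = 15.78.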